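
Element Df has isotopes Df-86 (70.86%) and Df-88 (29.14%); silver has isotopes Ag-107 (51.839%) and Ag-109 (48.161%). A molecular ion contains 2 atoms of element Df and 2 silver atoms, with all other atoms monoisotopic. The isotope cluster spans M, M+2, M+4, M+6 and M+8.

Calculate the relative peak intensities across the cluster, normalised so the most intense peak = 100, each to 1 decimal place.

Element Df pattern (n=2): 0.50211396 : 0.41297208 : 0.08491396
Silver pattern (n=2): 0.26872819 : 0.49932362 : 0.23194819
Convolve the two distributions (both contribute in 2-u steps):
  M: 0.50211396×0.26872819 = 0.134932
  M+2: 0.50211396×0.49932362 + 0.41297208×0.26872819 = 0.361695
  M+4: 0.50211396×0.23194819 + 0.41297208×0.49932362 + 0.08491396×0.26872819 = 0.345490
  M+6: 0.41297208×0.23194819 + 0.08491396×0.49932362 = 0.138188
  M+8: 0.08491396×0.23194819 = 0.019696
Scale to base peak (0.361695) = 100: 37.3 : 100.0 : 95.5 : 38.2 : 5.4

37.3 : 100.0 : 95.5 : 38.2 : 5.4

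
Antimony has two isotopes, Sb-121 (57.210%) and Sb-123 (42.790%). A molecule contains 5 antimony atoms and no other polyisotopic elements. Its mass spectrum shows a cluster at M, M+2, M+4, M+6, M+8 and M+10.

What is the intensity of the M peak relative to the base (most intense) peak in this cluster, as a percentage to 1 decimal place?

Binomial terms of (0.57210 + 0.42790)^5: M 0.0613, M+2 0.2292, M+4 0.3428, M+6 0.2564, M+8 0.0959, M+10 0.0143 → M+4 is the base peak.
P(M+4) = C(5,2) × 0.57210^3 × 0.42790^2 = 10 × 0.18724742 × 0.18309841 = 0.342847 (base)
P(M) = C(5,0) × 0.57210^5 × 0.42790^0 = 1 × 0.06128578 × 1.0000 = 0.061286
Relative intensity = 0.061286 / 0.342847 × 100 = 17.9

17.9%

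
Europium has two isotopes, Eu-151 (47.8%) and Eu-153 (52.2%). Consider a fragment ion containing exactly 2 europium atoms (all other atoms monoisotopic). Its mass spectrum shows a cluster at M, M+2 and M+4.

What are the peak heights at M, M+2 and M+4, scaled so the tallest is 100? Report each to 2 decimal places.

45.79 : 100.00 : 54.60

Each Eu atom is independently Eu-151 (p = 0.478) or Eu-153 (q = 0.522); the cluster is the binomial expansion (p + q)^2.
P(M) = 0.478^2 = 0.228484
P(M+2) = 2 × 0.478^1 × 0.522^1 = 0.499032
P(M+4) = 0.522^2 = 0.272484
The M+2 peak is largest (0.499032); scaling to 100 gives 45.79 : 100.00 : 54.60.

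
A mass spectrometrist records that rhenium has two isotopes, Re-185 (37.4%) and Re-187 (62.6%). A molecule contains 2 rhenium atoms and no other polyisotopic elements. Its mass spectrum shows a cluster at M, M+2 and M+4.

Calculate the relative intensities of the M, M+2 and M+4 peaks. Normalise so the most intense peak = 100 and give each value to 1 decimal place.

29.9 : 100.0 : 83.7

Expanding (0.374 + 0.626)^2:
P(M) = 0.374^2 = 0.139876
P(M+2) = 2 × 0.374^1 × 0.626^1 = 0.468248
P(M+4) = 0.626^2 = 0.391876
The M+2 peak is largest (0.468248); scaling to 100 gives 29.9 : 100.0 : 83.7.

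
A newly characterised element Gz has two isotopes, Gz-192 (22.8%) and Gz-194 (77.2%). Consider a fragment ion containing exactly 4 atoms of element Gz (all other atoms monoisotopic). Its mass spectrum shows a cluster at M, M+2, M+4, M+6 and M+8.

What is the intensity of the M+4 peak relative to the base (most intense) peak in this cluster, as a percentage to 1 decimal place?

Binomial terms of (0.228 + 0.772)^4: M 0.0027, M+2 0.0366, M+4 0.1859, M+6 0.4196, M+8 0.3552 → M+6 is the base peak.
P(M+6) = C(4,3) × 0.228^1 × 0.772^3 = 4 × 0.2280 × 0.46009965 = 0.419611 (base)
P(M+4) = C(4,2) × 0.228^2 × 0.772^2 = 6 × 0.051984 × 0.595984 = 0.185890
Relative intensity = 0.185890 / 0.419611 × 100 = 44.3

44.3%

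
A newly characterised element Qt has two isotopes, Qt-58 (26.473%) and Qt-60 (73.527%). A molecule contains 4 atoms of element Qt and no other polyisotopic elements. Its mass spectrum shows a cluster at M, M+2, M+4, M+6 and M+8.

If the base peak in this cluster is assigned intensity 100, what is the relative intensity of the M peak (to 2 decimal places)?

1.17

Binomial terms of (0.26473 + 0.73527)^4: M 0.0049, M+2 0.0546, M+4 0.2273, M+6 0.4209, M+8 0.2923 → M+6 is the base peak.
P(M+6) = C(4,3) × 0.26473^1 × 0.73527^3 = 4 × 0.26473 × 0.39750312 = 0.420924 (base)
P(M) = C(4,0) × 0.26473^4 × 0.73527^0 = 1 × 0.00491148 × 1.0000 = 0.004911
Relative intensity = 0.004911 / 0.420924 × 100 = 1.17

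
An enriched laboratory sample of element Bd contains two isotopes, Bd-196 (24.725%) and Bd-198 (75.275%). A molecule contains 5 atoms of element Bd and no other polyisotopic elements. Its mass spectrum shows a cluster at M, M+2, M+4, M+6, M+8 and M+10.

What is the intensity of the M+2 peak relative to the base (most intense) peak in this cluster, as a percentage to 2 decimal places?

3.54%

(0.24725 + 0.75275)^5 gives M 0.0009, M+2 0.0141, M+4 0.0856, M+6 0.2608, M+8 0.3969, M+10 0.2417; the largest is M+8.
P(M+8) = C(5,4) × 0.24725^1 × 0.75275^4 = 5 × 0.24725 × 0.32107246 = 0.396926 (base)
P(M+2) = C(5,1) × 0.24725^4 × 0.75275^1 = 5 × 0.00373719 × 0.75275 = 0.014066
Relative intensity = 0.014066 / 0.396926 × 100 = 3.54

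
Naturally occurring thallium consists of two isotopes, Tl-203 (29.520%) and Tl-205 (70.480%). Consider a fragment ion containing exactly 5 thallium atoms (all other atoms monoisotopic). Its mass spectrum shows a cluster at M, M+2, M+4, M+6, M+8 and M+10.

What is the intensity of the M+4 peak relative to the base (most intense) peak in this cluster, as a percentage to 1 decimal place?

Binomial terms of (0.29520 + 0.70480)^5: M 0.0022, M+2 0.0268, M+4 0.1278, M+6 0.3051, M+8 0.3642, M+10 0.1739 → M+8 is the base peak.
P(M+8) = C(5,4) × 0.29520^1 × 0.70480^4 = 5 × 0.2952 × 0.24675365 = 0.364208 (base)
P(M+4) = C(5,2) × 0.29520^3 × 0.70480^2 = 10 × 0.02572463 × 0.49674304 = 0.127785
Relative intensity = 0.127785 / 0.364208 × 100 = 35.1

35.1%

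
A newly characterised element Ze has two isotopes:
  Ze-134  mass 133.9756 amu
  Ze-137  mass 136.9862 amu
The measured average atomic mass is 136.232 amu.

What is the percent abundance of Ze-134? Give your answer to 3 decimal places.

With x = fraction of Ze-134 (so Ze-137 is 1 − x):
133.9756·x + 136.9862·(1 − x) = 136.232
(133.9756 − 136.9862)·x = 136.232 − 136.9862
x = -0.7542 / -3.0106 = 0.25051 → 25.051% Ze-134, 74.949% Ze-137.

25.051%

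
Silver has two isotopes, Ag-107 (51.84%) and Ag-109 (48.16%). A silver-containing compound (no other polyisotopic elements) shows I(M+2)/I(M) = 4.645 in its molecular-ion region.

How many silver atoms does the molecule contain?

5

The M+2/M ratio from n Ag atoms is n · q/p = n · 0.4816/0.5184.
n = 4.645 × 0.5184/0.4816 = 5.00 ≈ 5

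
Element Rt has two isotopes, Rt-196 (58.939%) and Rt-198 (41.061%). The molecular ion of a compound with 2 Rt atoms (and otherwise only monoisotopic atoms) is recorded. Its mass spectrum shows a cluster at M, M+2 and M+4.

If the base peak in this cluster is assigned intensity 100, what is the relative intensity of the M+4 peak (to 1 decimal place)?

Term probabilities: M 0.3474, M+2 0.4840, M+4 0.1686. Base peak = M+2.
P(M+2) = C(2,1) × 0.58939^1 × 0.41061^1 = 2 × 0.58939 × 0.41061 = 0.484019 (base)
P(M+4) = C(2,2) × 0.58939^0 × 0.41061^2 = 1 × 1.0000 × 0.16860057 = 0.168601
Relative intensity = 0.168601 / 0.484019 × 100 = 34.8

34.8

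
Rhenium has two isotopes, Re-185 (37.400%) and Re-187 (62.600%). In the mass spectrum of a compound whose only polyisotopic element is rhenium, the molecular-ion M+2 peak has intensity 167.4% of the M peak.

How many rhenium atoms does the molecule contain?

With n Re atoms, P(M+2)/P(M) = C(n,1)·p^(n−1)q / p^n = n·q/p = n · 0.62600/0.37400.
n = 1.674 × 0.37400/0.62600 = 1.00 ≈ 1

1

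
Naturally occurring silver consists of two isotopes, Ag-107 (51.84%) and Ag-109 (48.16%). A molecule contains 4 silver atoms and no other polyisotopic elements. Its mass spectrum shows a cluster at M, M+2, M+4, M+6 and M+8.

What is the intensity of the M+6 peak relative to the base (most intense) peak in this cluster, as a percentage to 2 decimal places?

(0.5184 + 0.4816)^4 gives M 0.0722, M+2 0.2684, M+4 0.3740, M+6 0.2316, M+8 0.0538; the largest is M+4.
P(M+4) = C(4,2) × 0.5184^2 × 0.4816^2 = 6 × 0.26873856 × 0.23193856 = 0.373985 (base)
P(M+6) = C(4,3) × 0.5184^1 × 0.4816^3 = 4 × 0.5184 × 0.11170161 = 0.231624
Relative intensity = 0.231624 / 0.373985 × 100 = 61.93

61.93%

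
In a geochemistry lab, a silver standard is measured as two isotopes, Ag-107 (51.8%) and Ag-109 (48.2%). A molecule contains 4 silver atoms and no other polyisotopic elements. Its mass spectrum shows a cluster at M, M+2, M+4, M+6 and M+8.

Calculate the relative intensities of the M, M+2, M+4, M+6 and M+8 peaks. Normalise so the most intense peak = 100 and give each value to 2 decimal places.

The 4 Ag atoms are independent, so intensities follow the terms of (0.518 + 0.482)^4.
P(M) = 0.518^4 = 0.071998
P(M+2) = 4 × 0.518^3 × 0.482^1 = 0.267976
P(M+4) = 6 × 0.518^2 × 0.482^2 = 0.374029
P(M+6) = 4 × 0.518^1 × 0.482^3 = 0.232023
P(M+8) = 0.482^4 = 0.053974
The M+4 peak is largest (0.374029); scaling to 100 gives 19.25 : 71.65 : 100.00 : 62.03 : 14.43.

19.25 : 71.65 : 100.00 : 62.03 : 14.43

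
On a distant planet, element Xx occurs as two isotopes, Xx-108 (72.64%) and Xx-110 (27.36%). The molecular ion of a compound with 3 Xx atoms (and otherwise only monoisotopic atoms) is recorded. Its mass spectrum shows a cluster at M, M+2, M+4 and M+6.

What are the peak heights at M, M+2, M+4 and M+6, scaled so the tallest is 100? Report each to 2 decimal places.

Each Xx atom is independently Xx-108 (p = 0.7264) or Xx-110 (q = 0.2736); the cluster is the binomial expansion (p + q)^3.
P(M) = 0.7264^3 = 0.383290
P(M+2) = 3 × 0.7264^2 × 0.2736^1 = 0.433101
P(M+4) = 3 × 0.7264^1 × 0.2736^2 = 0.163128
P(M+6) = 0.2736^3 = 0.020481
The M+2 peak is largest (0.433101); scaling to 100 gives 88.50 : 100.00 : 37.67 : 4.73.

88.50 : 100.00 : 37.67 : 4.73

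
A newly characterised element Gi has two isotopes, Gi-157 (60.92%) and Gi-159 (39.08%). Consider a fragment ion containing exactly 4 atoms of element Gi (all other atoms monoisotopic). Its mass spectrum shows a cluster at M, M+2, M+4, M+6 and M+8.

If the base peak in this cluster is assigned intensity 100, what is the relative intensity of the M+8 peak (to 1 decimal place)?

6.6

Binomial terms of (0.6092 + 0.3908)^4: M 0.1377, M+2 0.3534, M+4 0.3401, M+6 0.1454, M+8 0.0233 → M+2 is the base peak.
P(M+2) = C(4,1) × 0.6092^3 × 0.3908^1 = 4 × 0.22608913 × 0.3908 = 0.353423 (base)
P(M+8) = C(4,4) × 0.6092^0 × 0.3908^4 = 1 × 1.0000 × 0.02332482 = 0.023325
Relative intensity = 0.023325 / 0.353423 × 100 = 6.6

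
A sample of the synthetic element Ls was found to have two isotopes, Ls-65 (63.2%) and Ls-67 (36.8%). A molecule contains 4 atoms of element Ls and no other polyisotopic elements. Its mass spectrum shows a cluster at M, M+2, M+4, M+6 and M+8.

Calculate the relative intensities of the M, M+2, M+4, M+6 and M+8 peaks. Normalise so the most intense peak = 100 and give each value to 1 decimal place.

The 4 Ls atoms are independent, so intensities follow the terms of (0.632 + 0.368)^4.
P(M) = 0.632^4 = 0.159540
P(M+2) = 4 × 0.632^3 × 0.368^1 = 0.371586
P(M+4) = 6 × 0.632^2 × 0.368^2 = 0.324550
P(M+6) = 4 × 0.632^1 × 0.368^3 = 0.125985
P(M+8) = 0.368^4 = 0.018340
The M+2 peak is largest (0.371586); scaling to 100 gives 42.9 : 100.0 : 87.3 : 33.9 : 4.9.

42.9 : 100.0 : 87.3 : 33.9 : 4.9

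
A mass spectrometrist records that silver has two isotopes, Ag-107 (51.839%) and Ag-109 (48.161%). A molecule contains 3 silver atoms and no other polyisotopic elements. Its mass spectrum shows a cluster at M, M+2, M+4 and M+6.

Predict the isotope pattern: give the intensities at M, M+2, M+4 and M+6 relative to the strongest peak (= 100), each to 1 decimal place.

35.9 : 100.0 : 92.9 : 28.8

Each Ag atom is independently Ag-107 (p = 0.51839) or Ag-109 (q = 0.48161); the cluster is the binomial expansion (p + q)^3.
P(M) = 0.51839^3 = 0.139306
P(M+2) = 3 × 0.51839^2 × 0.48161^1 = 0.388267
P(M+4) = 3 × 0.51839^1 × 0.48161^2 = 0.360719
P(M+6) = 0.48161^3 = 0.111709
The M+2 peak is largest (0.388267); scaling to 100 gives 35.9 : 100.0 : 92.9 : 28.8.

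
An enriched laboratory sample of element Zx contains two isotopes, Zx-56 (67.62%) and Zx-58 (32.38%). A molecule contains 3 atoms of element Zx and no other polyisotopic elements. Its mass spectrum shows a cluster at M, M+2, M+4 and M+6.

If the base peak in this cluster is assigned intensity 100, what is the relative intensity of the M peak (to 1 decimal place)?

(0.6762 + 0.3238)^3 gives M 0.3092, M+2 0.4442, M+4 0.2127, M+6 0.0339; the largest is M+2.
P(M+2) = C(3,1) × 0.6762^2 × 0.3238^1 = 3 × 0.45724644 × 0.3238 = 0.444169 (base)
P(M) = C(3,0) × 0.6762^3 × 0.3238^0 = 1 × 0.30919004 × 1.0000 = 0.309190
Relative intensity = 0.309190 / 0.444169 × 100 = 69.6

69.6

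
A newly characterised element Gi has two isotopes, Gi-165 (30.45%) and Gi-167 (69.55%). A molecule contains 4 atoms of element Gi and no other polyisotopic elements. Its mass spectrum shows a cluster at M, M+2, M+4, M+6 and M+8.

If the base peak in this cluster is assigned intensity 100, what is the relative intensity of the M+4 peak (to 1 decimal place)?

Term probabilities: M 0.0086, M+2 0.0785, M+4 0.2691, M+6 0.4098, M+8 0.2340. Base peak = M+6.
P(M+6) = C(4,3) × 0.3045^1 × 0.6955^3 = 4 × 0.3045 × 0.33642743 = 0.409769 (base)
P(M+4) = C(4,2) × 0.3045^2 × 0.6955^2 = 6 × 0.09272025 × 0.48372025 = 0.269104
Relative intensity = 0.269104 / 0.409769 × 100 = 65.7

65.7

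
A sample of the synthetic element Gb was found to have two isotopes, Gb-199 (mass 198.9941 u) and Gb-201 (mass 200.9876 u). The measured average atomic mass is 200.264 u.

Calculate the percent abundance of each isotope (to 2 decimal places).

Gb-199: 36.30%, Gb-201: 63.70%

Let x be the fractional abundance of Gb-199; then Gb-201 has abundance 1 − x.
198.9941·x + 200.9876·(1 − x) = 200.264
(198.9941 − 200.9876)·x = 200.264 − 200.9876
x = -0.7236 / -1.9935 = 0.36298 → 36.30% Gb-199, 63.70% Gb-201.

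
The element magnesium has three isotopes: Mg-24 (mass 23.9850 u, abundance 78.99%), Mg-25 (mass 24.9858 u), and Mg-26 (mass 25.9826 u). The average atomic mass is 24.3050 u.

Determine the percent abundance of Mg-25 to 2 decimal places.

10.00%

Let x and y be the fractions of Mg-25 and Mg-26. Then x + y = 1 − 0.7899 = 0.2101 and 24.9858x + 25.9826y = 24.3050 − 0.7899×23.9850 = 5.3592485.
Substituting: 24.9858x + 25.9826(0.2101 − x) = 5.3592485
(24.9858 − 25.9826)x = -0.09969576  ⇒  x = 0.10002, y = 0.11008
Mg-25: 10.00%, Mg-26: 11.01%.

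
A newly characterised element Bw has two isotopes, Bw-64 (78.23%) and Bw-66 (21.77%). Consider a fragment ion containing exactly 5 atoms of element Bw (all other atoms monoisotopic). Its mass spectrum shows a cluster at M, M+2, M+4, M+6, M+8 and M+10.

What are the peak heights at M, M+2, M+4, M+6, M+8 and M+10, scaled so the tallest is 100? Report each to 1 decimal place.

71.9 : 100.0 : 55.7 : 15.5 : 2.2 : 0.1

The 5 Bw atoms are independent, so intensities follow the terms of (0.7823 + 0.2177)^5.
P(M) = 0.7823^5 = 0.292999
P(M+2) = 5 × 0.7823^4 × 0.2177^1 = 0.407682
P(M+4) = 10 × 0.7823^3 × 0.2177^2 = 0.226901
P(M+6) = 10 × 0.7823^2 × 0.2177^3 = 0.063143
P(M+8) = 5 × 0.7823^1 × 0.2177^4 = 0.008786
P(M+10) = 0.2177^5 = 0.000489
The M+2 peak is largest (0.407682); scaling to 100 gives 71.9 : 100.0 : 55.7 : 15.5 : 2.2 : 0.1.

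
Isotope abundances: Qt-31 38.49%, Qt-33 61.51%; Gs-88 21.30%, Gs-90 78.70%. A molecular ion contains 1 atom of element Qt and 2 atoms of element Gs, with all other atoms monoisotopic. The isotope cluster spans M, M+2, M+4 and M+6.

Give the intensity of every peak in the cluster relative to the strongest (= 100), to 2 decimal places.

3.93 : 35.30 : 100.00 : 85.69

Element Qt pattern (n=1): 0.3849 : 0.6151
Element Gs pattern (n=2): 0.045369 : 0.335262 : 0.619369
Convolve the two distributions (both contribute in 2-u steps):
  M: 0.3849×0.045369 = 0.017463
  M+2: 0.3849×0.335262 + 0.6151×0.045369 = 0.156949
  M+4: 0.3849×0.619369 + 0.6151×0.335262 = 0.444615
  M+6: 0.6151×0.619369 = 0.380974
Scale to base peak (0.444615) = 100: 3.93 : 35.30 : 100.00 : 85.69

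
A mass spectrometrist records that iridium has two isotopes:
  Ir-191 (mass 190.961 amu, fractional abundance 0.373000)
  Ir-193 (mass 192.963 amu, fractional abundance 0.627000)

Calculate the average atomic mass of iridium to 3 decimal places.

Ar = Σ fᵢ·mᵢ = 0.373000 × 190.961 + 0.627000 × 192.963
= 71.2285 + 120.9878 = 192.2163 amu

192.216 amu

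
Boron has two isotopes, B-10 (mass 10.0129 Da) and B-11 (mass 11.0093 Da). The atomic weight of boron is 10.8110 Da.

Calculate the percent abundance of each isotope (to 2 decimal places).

B-10: 19.90%, B-11: 80.10%

With x = fraction of B-10 (so B-11 is 1 − x):
10.0129·x + 11.0093·(1 − x) = 10.8110
(10.0129 − 11.0093)·x = 10.8110 − 11.0093
x = -0.1983 / -0.9964 = 0.19902 → 19.90% B-10, 80.10% B-11.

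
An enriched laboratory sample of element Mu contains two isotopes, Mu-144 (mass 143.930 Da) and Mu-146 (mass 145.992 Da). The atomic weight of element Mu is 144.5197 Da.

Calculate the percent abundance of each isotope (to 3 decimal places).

With x = fraction of Mu-144 (so Mu-146 is 1 − x):
143.930·x + 145.992·(1 − x) = 144.5197
(143.930 − 145.992)·x = 144.5197 − 145.992
x = -1.4723 / -2.062 = 0.71402 → 71.402% Mu-144, 28.598% Mu-146.

Mu-144: 71.402%, Mu-146: 28.598%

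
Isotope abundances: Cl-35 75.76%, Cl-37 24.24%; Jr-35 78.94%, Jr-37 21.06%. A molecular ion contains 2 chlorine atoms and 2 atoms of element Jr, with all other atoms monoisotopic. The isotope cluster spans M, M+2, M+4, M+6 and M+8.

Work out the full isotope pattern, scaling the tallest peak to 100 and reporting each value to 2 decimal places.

Chlorine pattern (n=2): 0.57395776 : 0.36728448 : 0.05875776
Element Jr pattern (n=2): 0.62315236 : 0.33249528 : 0.04435236
Convolve the two distributions (both contribute in 2-u steps):
  M: 0.57395776×0.62315236 = 0.357663
  M+2: 0.57395776×0.33249528 + 0.36728448×0.62315236 = 0.419712
  M+4: 0.57395776×0.04435236 + 0.36728448×0.33249528 + 0.05875776×0.62315236 = 0.184192
  M+6: 0.36728448×0.04435236 + 0.05875776×0.33249528 = 0.035827
  M+8: 0.05875776×0.04435236 = 0.002606
Scale to base peak (0.419712) = 100: 85.22 : 100.00 : 43.89 : 8.54 : 0.62

85.22 : 100.00 : 43.89 : 8.54 : 0.62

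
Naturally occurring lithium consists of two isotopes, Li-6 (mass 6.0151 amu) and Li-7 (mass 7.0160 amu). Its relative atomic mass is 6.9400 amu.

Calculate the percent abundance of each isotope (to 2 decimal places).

Li-6: 7.59%, Li-7: 92.41%

Let x be the fractional abundance of Li-6; then Li-7 has abundance 1 − x.
6.0151·x + 7.0160·(1 − x) = 6.9400
(6.0151 − 7.0160)·x = 6.9400 − 7.0160
x = -0.0760 / -1.0009 = 0.07593 → 7.59% Li-6, 92.41% Li-7.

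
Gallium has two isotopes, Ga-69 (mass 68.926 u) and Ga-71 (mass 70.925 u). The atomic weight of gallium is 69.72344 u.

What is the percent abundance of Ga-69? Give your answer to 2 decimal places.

60.11%

With x = fraction of Ga-69 (so Ga-71 is 1 − x):
68.926·x + 70.925·(1 − x) = 69.72344
(68.926 − 70.925)·x = 69.72344 − 70.925
x = -1.20156 / -1.999 = 0.60108 → 60.11% Ga-69, 39.89% Ga-71.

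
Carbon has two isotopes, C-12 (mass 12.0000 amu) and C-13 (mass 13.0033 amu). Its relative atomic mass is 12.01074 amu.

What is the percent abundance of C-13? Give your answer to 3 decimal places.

Writing the weighted mean with unknown fraction x of C-12:
12.0000·x + 13.0033·(1 − x) = 12.01074
(12.0000 − 13.0033)·x = 12.01074 − 13.0033
x = -0.99256 / -1.0033 = 0.98930 → 98.930% C-12, 1.070% C-13.

1.070%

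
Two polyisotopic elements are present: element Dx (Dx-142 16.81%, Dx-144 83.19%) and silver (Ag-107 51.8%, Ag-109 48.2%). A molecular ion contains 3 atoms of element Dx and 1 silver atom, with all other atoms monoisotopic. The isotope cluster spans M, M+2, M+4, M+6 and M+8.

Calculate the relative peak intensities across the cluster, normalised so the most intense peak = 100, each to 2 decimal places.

0.53 : 8.32 : 46.05 : 100.00 : 59.49

Element Dx pattern (n=3): 0.0047501 : 0.07052252 : 0.34900465 : 0.57572273
Silver pattern (n=1): 0.5180 : 0.4820
Convolve the two distributions (both contribute in 2-u steps):
  M: 0.0047501×0.5180 = 0.002461
  M+2: 0.0047501×0.4820 + 0.07052252×0.5180 = 0.038820
  M+4: 0.07052252×0.4820 + 0.34900465×0.5180 = 0.214776
  M+6: 0.34900465×0.4820 + 0.57572273×0.5180 = 0.466445
  M+8: 0.57572273×0.4820 = 0.277498
Scale to base peak (0.466445) = 100: 0.53 : 8.32 : 46.05 : 100.00 : 59.49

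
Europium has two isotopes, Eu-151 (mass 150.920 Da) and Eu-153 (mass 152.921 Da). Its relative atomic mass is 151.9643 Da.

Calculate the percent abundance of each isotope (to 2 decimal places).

Writing the weighted mean with unknown fraction x of Eu-151:
150.920·x + 152.921·(1 − x) = 151.9643
(150.920 − 152.921)·x = 151.9643 − 152.921
x = -0.9567 / -2.001 = 0.47811 → 47.81% Eu-151, 52.19% Eu-153.

Eu-151: 47.81%, Eu-153: 52.19%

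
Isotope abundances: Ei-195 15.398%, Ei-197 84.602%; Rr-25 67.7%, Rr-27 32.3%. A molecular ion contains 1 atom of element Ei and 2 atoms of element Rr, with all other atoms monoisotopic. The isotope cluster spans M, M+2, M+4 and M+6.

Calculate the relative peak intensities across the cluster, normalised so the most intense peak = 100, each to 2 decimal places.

15.51 : 100.00 : 84.83 : 19.39

Element Ei pattern (n=1): 0.15398 : 0.84602
Element Rr pattern (n=2): 0.458329 : 0.437342 : 0.104329
Convolve the two distributions (both contribute in 2-u steps):
  M: 0.15398×0.458329 = 0.070573
  M+2: 0.15398×0.437342 + 0.84602×0.458329 = 0.455097
  M+4: 0.15398×0.104329 + 0.84602×0.437342 = 0.386065
  M+6: 0.84602×0.104329 = 0.088264
Scale to base peak (0.455097) = 100: 15.51 : 100.00 : 84.83 : 19.39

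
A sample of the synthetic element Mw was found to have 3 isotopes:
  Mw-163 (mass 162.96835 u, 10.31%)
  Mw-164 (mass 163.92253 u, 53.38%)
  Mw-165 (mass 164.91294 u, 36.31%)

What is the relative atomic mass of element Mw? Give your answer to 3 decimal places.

164.184 u

Average mass = Σ (abundance × isotope mass) = 0.1031 × 162.96835 + 0.5338 × 163.92253 + 0.3631 × 164.91294
= 16.802037 + 87.501847 + 59.879889 = 164.183773 u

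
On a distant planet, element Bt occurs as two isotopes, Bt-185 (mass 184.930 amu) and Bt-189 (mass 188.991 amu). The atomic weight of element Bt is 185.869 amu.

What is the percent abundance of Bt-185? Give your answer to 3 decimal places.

With x = fraction of Bt-185 (so Bt-189 is 1 − x):
184.930·x + 188.991·(1 − x) = 185.869
(184.930 − 188.991)·x = 185.869 − 188.991
x = -3.122 / -4.061 = 0.76878 → 76.878% Bt-185, 23.122% Bt-189.

76.878%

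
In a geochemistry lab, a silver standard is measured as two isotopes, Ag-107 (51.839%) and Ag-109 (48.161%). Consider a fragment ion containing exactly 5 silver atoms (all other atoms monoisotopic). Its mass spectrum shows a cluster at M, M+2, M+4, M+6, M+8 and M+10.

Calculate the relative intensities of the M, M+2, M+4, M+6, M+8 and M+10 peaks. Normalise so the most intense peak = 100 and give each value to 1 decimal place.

Expanding (0.51839 + 0.48161)^5:
P(M) = 0.51839^5 = 0.037435
P(M+2) = 5 × 0.51839^4 × 0.48161^1 = 0.173897
P(M+4) = 10 × 0.51839^3 × 0.48161^2 = 0.323118
P(M+6) = 10 × 0.51839^2 × 0.48161^3 = 0.300192
P(M+8) = 5 × 0.51839^1 × 0.48161^4 = 0.139447
P(M+10) = 0.48161^5 = 0.025911
The M+4 peak is largest (0.323118); scaling to 100 gives 11.6 : 53.8 : 100.0 : 92.9 : 43.2 : 8.0.

11.6 : 53.8 : 100.0 : 92.9 : 43.2 : 8.0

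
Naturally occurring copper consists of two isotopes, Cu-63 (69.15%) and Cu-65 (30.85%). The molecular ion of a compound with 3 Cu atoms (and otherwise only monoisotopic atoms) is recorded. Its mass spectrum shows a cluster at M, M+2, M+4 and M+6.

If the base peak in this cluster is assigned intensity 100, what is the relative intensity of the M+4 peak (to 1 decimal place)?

Binomial terms of (0.6915 + 0.3085)^3: M 0.3307, M+2 0.4425, M+4 0.1974, M+6 0.0294 → M+2 is the base peak.
P(M+2) = C(3,1) × 0.6915^2 × 0.3085^1 = 3 × 0.47817225 × 0.3085 = 0.442548 (base)
P(M+4) = C(3,2) × 0.6915^1 × 0.3085^2 = 3 × 0.6915 × 0.09517225 = 0.197435
Relative intensity = 0.197435 / 0.442548 × 100 = 44.6

44.6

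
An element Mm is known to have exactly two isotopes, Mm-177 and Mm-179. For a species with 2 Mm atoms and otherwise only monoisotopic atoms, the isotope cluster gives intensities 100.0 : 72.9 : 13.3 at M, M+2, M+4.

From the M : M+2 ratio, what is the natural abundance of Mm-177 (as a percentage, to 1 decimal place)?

73.3%

If p is the fraction of Mm that is Mm-177, then I(M+2)/I(M) = [C(2,1)·p^1·(1−p)] / p^2 = 2·(1−p)/p = 72.9/100.0 = 0.7290
(1−p)/p = 0.7290/2 = 0.3645  ⇒  p = 1/(1 + 0.3645) = 0.7329
Mm-177: 73.3%, Mm-179: 26.7%.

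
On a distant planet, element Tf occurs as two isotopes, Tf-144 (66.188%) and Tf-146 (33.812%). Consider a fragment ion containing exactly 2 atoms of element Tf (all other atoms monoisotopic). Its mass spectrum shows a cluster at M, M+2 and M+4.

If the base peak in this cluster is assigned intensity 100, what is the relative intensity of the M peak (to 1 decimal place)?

97.9

(0.66188 + 0.33812)^2 gives M 0.4381, M+2 0.4476, M+4 0.1143; the largest is M+2.
P(M+2) = C(2,1) × 0.66188^1 × 0.33812^1 = 2 × 0.66188 × 0.33812 = 0.447590 (base)
P(M) = C(2,0) × 0.66188^2 × 0.33812^0 = 1 × 0.43808513 × 1.0000 = 0.438085
Relative intensity = 0.438085 / 0.447590 × 100 = 97.9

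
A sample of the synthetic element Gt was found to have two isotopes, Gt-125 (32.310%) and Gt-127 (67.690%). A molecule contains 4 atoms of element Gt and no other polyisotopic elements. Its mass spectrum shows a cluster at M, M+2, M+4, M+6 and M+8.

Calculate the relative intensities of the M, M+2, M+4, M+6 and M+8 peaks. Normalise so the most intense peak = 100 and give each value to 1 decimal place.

2.7 : 22.8 : 71.6 : 100.0 : 52.4

The 4 Gt atoms are independent, so intensities follow the terms of (0.32310 + 0.67690)^4.
P(M) = 0.32310^4 = 0.010898
P(M+2) = 4 × 0.32310^3 × 0.67690^1 = 0.091326
P(M+4) = 6 × 0.32310^2 × 0.67690^2 = 0.286995
P(M+6) = 4 × 0.32310^1 × 0.67690^3 = 0.400839
P(M+8) = 0.67690^4 = 0.209941
The M+6 peak is largest (0.400839); scaling to 100 gives 2.7 : 22.8 : 71.6 : 100.0 : 52.4.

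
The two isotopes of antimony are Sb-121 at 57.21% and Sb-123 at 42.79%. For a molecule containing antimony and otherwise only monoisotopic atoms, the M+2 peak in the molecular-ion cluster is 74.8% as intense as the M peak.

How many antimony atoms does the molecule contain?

The M+2/M ratio from n Sb atoms is n · q/p = n · 0.4279/0.5721.
n = 0.748 × 0.5721/0.4279 = 1.00 ≈ 1

1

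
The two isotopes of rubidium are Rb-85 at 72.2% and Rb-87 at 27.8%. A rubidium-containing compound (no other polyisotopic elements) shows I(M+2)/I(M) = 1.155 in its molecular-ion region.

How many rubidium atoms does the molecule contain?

With n Rb atoms, P(M+2)/P(M) = C(n,1)·p^(n−1)q / p^n = n·q/p = n · 0.278/0.722.
n = 1.155 × 0.722/0.278 = 3.00 ≈ 3

3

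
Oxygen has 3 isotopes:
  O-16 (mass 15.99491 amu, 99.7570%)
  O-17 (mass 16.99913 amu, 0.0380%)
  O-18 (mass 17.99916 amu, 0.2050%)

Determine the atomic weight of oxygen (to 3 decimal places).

15.999 amu

Ar = Σ fᵢ·mᵢ = 0.997570 × 15.99491 + 0.000380 × 16.99913 + 0.002050 × 17.99916
= 15.956042 + 0.006460 + 0.036898 = 15.999400 amu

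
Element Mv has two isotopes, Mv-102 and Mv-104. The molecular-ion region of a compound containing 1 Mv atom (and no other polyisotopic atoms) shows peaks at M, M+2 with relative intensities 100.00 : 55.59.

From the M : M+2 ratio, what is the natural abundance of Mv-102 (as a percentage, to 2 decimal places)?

64.27%

If p is the fraction of Mv that is Mv-102, then I(M+2)/I(M) = [C(1,1)·p^0·(1−p)] / p^1 = 1·(1−p)/p = 55.59/100.00 = 0.5559
(1−p)/p = 0.5559/1 = 0.5559  ⇒  p = 1/(1 + 0.5559) = 0.6427
Mv-102: 64.27%, Mv-104: 35.73%.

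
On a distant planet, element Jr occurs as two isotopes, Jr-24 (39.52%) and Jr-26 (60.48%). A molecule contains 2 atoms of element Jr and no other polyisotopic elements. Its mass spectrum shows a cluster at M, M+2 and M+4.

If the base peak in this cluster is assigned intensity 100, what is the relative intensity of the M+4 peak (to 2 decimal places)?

76.52

(0.3952 + 0.6048)^2 gives M 0.1562, M+2 0.4780, M+4 0.3658; the largest is M+2.
P(M+2) = C(2,1) × 0.3952^1 × 0.6048^1 = 2 × 0.3952 × 0.6048 = 0.478034 (base)
P(M+4) = C(2,2) × 0.3952^0 × 0.6048^2 = 1 × 1.0000 × 0.36578304 = 0.365783
Relative intensity = 0.365783 / 0.478034 × 100 = 76.52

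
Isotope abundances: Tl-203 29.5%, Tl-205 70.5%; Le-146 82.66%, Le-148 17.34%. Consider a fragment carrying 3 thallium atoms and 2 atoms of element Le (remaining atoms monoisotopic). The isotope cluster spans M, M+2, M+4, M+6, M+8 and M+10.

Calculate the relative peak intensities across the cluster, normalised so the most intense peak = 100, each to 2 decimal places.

4.73 : 35.88 : 95.43 : 100.00 : 30.64 : 2.84

Thallium pattern (n=3): 0.02567237 : 0.18405787 : 0.43986713 : 0.35040263
Element Le pattern (n=2): 0.68326756 : 0.28666488 : 0.03006756
Convolve the two distributions (both contribute in 2-u steps):
  M: 0.02567237×0.68326756 = 0.017541
  M+2: 0.02567237×0.28666488 + 0.18405787×0.68326756 = 0.133120
  M+4: 0.02567237×0.03006756 + 0.18405787×0.28666488 + 0.43986713×0.68326756 = 0.354082
  M+6: 0.18405787×0.03006756 + 0.43986713×0.28666488 + 0.35040263×0.68326756 = 0.371047
  M+8: 0.43986713×0.03006756 + 0.35040263×0.28666488 = 0.113674
  M+10: 0.35040263×0.03006756 = 0.010536
Scale to base peak (0.371047) = 100: 4.73 : 35.88 : 95.43 : 100.00 : 30.64 : 2.84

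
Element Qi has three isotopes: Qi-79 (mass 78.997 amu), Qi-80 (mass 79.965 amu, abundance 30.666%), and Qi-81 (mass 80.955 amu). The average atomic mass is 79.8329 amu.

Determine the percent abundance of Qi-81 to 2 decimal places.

The remaining 69.334% is split between Qi-79 (fraction x) and Qi-81 (fraction 0.69334 − x).
Substituting: 78.997x + 80.955(0.69334 − x) = 55.3108331
(78.997 − 80.955)x = -0.8185066  ⇒  x = 0.41803, y = 0.27531
Qi-79: 41.80%, Qi-81: 27.53%.

27.53%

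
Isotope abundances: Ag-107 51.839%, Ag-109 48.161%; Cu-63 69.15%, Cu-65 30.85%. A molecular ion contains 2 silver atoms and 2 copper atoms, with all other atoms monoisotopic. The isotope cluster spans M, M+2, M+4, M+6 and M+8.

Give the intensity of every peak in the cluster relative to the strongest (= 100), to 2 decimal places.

36.36 : 100.00 : 98.90 : 41.45 : 6.25

Silver pattern (n=2): 0.26872819 : 0.49932362 : 0.23194819
Copper pattern (n=2): 0.47817225 : 0.4266555 : 0.09517225
Convolve the two distributions (both contribute in 2-u steps):
  M: 0.26872819×0.47817225 = 0.128498
  M+2: 0.26872819×0.4266555 + 0.49932362×0.47817225 = 0.353417
  M+4: 0.26872819×0.09517225 + 0.49932362×0.4266555 + 0.23194819×0.47817225 = 0.349526
  M+6: 0.49932362×0.09517225 + 0.23194819×0.4266555 = 0.146484
  M+8: 0.23194819×0.09517225 = 0.022075
Scale to base peak (0.353417) = 100: 36.36 : 100.00 : 98.90 : 41.45 : 6.25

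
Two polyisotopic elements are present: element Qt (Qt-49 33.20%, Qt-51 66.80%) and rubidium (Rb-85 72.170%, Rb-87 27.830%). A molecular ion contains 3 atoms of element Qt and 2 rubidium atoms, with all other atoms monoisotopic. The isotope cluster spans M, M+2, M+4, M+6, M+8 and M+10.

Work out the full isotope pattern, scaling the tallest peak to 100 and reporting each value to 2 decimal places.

5.43 : 36.98 : 92.07 : 100.00 : 43.93 : 6.58

Element Qt pattern (n=3): 0.03659437 : 0.2208889 : 0.4444391 : 0.29807763
Rubidium pattern (n=2): 0.52085089 : 0.40169822 : 0.07745089
Convolve the two distributions (both contribute in 2-u steps):
  M: 0.03659437×0.52085089 = 0.019060
  M+2: 0.03659437×0.40169822 + 0.2208889×0.52085089 = 0.129750
  M+4: 0.03659437×0.07745089 + 0.2208889×0.40169822 + 0.4444391×0.52085089 = 0.323051
  M+6: 0.2208889×0.07745089 + 0.4444391×0.40169822 + 0.29807763×0.52085089 = 0.350892
  M+8: 0.4444391×0.07745089 + 0.29807763×0.40169822 = 0.154159
  M+10: 0.29807763×0.07745089 = 0.023086
Scale to base peak (0.350892) = 100: 5.43 : 36.98 : 92.07 : 100.00 : 43.93 : 6.58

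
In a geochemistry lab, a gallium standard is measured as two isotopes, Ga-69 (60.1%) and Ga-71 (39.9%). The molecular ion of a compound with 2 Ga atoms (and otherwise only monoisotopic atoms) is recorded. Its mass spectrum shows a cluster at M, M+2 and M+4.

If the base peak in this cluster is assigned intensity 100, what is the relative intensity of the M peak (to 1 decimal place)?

Term probabilities: M 0.3612, M+2 0.4796, M+4 0.1592. Base peak = M+2.
P(M+2) = C(2,1) × 0.601^1 × 0.399^1 = 2 × 0.6010 × 0.3990 = 0.479598 (base)
P(M) = C(2,0) × 0.601^2 × 0.399^0 = 1 × 0.361201 × 1.0000 = 0.361201
Relative intensity = 0.361201 / 0.479598 × 100 = 75.3

75.3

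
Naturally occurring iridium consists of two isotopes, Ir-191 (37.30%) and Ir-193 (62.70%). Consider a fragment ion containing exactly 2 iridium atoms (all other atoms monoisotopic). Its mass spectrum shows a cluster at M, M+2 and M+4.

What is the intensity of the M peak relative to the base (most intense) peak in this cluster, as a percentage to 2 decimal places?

29.74%

(0.3730 + 0.6270)^2 gives M 0.1391, M+2 0.4677, M+4 0.3931; the largest is M+2.
P(M+2) = C(2,1) × 0.3730^1 × 0.6270^1 = 2 × 0.3730 × 0.6270 = 0.467742 (base)
P(M) = C(2,0) × 0.3730^2 × 0.6270^0 = 1 × 0.139129 × 1.0000 = 0.139129
Relative intensity = 0.139129 / 0.467742 × 100 = 29.74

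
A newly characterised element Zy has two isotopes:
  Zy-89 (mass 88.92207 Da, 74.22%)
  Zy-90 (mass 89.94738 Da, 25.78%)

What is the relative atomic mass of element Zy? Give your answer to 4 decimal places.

Average mass = Σ (abundance × isotope mass) = 0.7422 × 88.92207 + 0.2578 × 89.94738
= 65.997960 + 23.188435 = 89.186395 Da

89.1864 Da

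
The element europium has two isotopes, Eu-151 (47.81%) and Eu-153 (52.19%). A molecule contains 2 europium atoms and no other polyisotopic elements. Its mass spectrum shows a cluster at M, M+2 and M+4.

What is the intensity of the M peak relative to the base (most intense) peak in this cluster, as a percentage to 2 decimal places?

45.80%

Binomial terms of (0.4781 + 0.5219)^2: M 0.2286, M+2 0.4990, M+4 0.2724 → M+2 is the base peak.
P(M+2) = C(2,1) × 0.4781^1 × 0.5219^1 = 2 × 0.4781 × 0.5219 = 0.499041 (base)
P(M) = C(2,0) × 0.4781^2 × 0.5219^0 = 1 × 0.22857961 × 1.0000 = 0.228580
Relative intensity = 0.228580 / 0.499041 × 100 = 45.80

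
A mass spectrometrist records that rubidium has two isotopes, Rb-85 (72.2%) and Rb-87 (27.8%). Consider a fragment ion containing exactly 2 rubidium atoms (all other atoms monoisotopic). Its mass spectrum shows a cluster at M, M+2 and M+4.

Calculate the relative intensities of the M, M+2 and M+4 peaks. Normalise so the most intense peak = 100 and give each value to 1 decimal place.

100.0 : 77.0 : 14.8

The 2 Rb atoms are independent, so intensities follow the terms of (0.722 + 0.278)^2.
P(M) = 0.722^2 = 0.521284
P(M+2) = 2 × 0.722^1 × 0.278^1 = 0.401432
P(M+4) = 0.278^2 = 0.077284
The M peak is largest (0.521284); scaling to 100 gives 100.0 : 77.0 : 14.8.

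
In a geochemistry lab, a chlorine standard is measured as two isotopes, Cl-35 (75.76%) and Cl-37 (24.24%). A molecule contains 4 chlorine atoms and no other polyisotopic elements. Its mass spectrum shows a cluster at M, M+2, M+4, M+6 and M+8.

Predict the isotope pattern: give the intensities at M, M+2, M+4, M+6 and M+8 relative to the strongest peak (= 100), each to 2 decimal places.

The 4 Cl atoms are independent, so intensities follow the terms of (0.7576 + 0.2424)^4.
P(M) = 0.7576^4 = 0.329428
P(M+2) = 4 × 0.7576^3 × 0.2424^1 = 0.421612
P(M+4) = 6 × 0.7576^2 × 0.2424^2 = 0.202347
P(M+6) = 4 × 0.7576^1 × 0.2424^3 = 0.043162
P(M+8) = 0.2424^4 = 0.003452
The M+2 peak is largest (0.421612); scaling to 100 gives 78.14 : 100.00 : 47.99 : 10.24 : 0.82.

78.14 : 100.00 : 47.99 : 10.24 : 0.82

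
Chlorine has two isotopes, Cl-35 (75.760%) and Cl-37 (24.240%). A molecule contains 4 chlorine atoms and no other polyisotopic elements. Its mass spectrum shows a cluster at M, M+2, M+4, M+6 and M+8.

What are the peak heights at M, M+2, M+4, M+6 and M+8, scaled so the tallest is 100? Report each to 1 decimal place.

Each Cl atom is independently Cl-35 (p = 0.75760) or Cl-37 (q = 0.24240); the cluster is the binomial expansion (p + q)^4.
P(M) = 0.75760^4 = 0.329428
P(M+2) = 4 × 0.75760^3 × 0.24240^1 = 0.421612
P(M+4) = 6 × 0.75760^2 × 0.24240^2 = 0.202347
P(M+6) = 4 × 0.75760^1 × 0.24240^3 = 0.043162
P(M+8) = 0.24240^4 = 0.003452
The M+2 peak is largest (0.421612); scaling to 100 gives 78.1 : 100.0 : 48.0 : 10.2 : 0.8.

78.1 : 100.0 : 48.0 : 10.2 : 0.8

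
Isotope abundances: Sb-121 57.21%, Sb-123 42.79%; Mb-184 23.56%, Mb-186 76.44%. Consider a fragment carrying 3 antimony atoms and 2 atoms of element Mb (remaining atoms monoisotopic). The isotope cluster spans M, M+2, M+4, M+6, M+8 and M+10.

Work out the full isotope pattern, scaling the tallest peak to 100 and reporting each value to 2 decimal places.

Antimony pattern (n=3): 0.18724742 : 0.42015297 : 0.3142518 : 0.07834781
Element Mb pattern (n=2): 0.05550736 : 0.36018528 : 0.58430736
Convolve the two distributions (both contribute in 2-u steps):
  M: 0.18724742×0.05550736 = 0.010394
  M+2: 0.18724742×0.36018528 + 0.42015297×0.05550736 = 0.090765
  M+4: 0.18724742×0.58430736 + 0.42015297×0.36018528 + 0.3142518×0.05550736 = 0.278186
  M+6: 0.42015297×0.58430736 + 0.3142518×0.36018528 + 0.07834781×0.05550736 = 0.363036
  M+8: 0.3142518×0.58430736 + 0.07834781×0.36018528 = 0.211839
  M+10: 0.07834781×0.58430736 = 0.045779
Scale to base peak (0.363036) = 100: 2.86 : 25.00 : 76.63 : 100.00 : 58.35 : 12.61

2.86 : 25.00 : 76.63 : 100.00 : 58.35 : 12.61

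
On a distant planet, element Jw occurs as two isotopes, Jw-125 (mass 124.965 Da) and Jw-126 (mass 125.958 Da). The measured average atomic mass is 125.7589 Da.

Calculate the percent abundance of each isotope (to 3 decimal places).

Jw-125: 20.050%, Jw-126: 79.950%

Let x be the fractional abundance of Jw-125; then Jw-126 has abundance 1 − x.
124.965·x + 125.958·(1 − x) = 125.7589
(124.965 − 125.958)·x = 125.7589 − 125.958
x = -0.1991 / -0.993 = 0.20050 → 20.050% Jw-125, 79.950% Jw-126.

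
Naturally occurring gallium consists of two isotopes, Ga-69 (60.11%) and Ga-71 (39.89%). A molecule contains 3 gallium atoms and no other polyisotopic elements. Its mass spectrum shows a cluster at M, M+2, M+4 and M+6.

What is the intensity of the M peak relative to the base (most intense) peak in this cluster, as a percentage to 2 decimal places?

50.23%

Term probabilities: M 0.2172, M+2 0.4324, M+4 0.2869, M+6 0.0635. Base peak = M+2.
P(M+2) = C(3,1) × 0.6011^2 × 0.3989^1 = 3 × 0.36132121 × 0.3989 = 0.432393 (base)
P(M) = C(3,0) × 0.6011^3 × 0.3989^0 = 1 × 0.21719018 × 1.0000 = 0.217190
Relative intensity = 0.217190 / 0.432393 × 100 = 50.23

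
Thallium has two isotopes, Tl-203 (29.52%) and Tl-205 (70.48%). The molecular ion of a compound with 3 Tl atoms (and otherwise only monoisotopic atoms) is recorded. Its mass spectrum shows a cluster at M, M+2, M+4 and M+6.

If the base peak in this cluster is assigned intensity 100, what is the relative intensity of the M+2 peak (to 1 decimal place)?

41.9

Term probabilities: M 0.0257, M+2 0.1843, M+4 0.4399, M+6 0.3501. Base peak = M+4.
P(M+4) = C(3,2) × 0.2952^1 × 0.7048^2 = 3 × 0.2952 × 0.49674304 = 0.439916 (base)
P(M+2) = C(3,1) × 0.2952^2 × 0.7048^1 = 3 × 0.08714304 × 0.7048 = 0.184255
Relative intensity = 0.184255 / 0.439916 × 100 = 41.9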